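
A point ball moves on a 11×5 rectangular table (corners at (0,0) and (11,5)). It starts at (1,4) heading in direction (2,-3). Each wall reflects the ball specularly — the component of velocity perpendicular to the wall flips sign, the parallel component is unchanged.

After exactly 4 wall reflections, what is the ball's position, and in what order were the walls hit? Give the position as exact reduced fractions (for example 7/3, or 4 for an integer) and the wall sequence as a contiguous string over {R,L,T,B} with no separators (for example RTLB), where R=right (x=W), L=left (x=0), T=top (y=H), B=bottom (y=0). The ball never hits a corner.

1. t=4/3 → B at (11/3,0); v=(2,3)
2. t=5/3 → T at (7,5); v=(2,-3)
3. t=5/3 → B at (31/3,0); v=(2,3)
4. t=1/3 → R at (11,1); v=(-2,3)

Final position: (11,1)
Wall sequence: BTBR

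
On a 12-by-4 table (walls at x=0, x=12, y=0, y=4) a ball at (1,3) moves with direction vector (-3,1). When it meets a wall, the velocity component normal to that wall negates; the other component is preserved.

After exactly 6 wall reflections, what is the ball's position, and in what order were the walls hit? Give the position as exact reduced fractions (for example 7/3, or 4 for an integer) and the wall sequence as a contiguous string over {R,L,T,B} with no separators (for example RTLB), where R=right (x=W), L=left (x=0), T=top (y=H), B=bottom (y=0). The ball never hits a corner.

Final position: (2,4)
Wall sequence: LTRBLT

1. t=1/3 → L at (0,10/3); v=(3,1)
2. t=2/3 → T at (2,4); v=(3,-1)
3. t=10/3 → R at (12,2/3); v=(-3,-1)
4. t=2/3 → B at (10,0); v=(-3,1)
5. t=10/3 → L at (0,10/3); v=(3,1)
6. t=2/3 → T at (2,4); v=(3,-1)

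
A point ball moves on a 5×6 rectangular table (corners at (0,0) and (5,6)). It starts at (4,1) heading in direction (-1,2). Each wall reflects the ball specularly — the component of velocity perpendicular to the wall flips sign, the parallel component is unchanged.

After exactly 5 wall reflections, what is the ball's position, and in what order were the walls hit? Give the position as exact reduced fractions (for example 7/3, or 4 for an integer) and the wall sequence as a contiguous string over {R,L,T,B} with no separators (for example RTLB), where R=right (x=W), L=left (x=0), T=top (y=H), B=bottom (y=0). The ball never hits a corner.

1. t=5/2 → T at (3/2,6); v=(-1,-2)
2. t=3/2 → L at (0,3); v=(1,-2)
3. t=3/2 → B at (3/2,0); v=(1,2)
4. t=3 → T at (9/2,6); v=(1,-2)
5. t=1/2 → R at (5,5); v=(-1,-2)

Final position: (5,5)
Wall sequence: TLBTR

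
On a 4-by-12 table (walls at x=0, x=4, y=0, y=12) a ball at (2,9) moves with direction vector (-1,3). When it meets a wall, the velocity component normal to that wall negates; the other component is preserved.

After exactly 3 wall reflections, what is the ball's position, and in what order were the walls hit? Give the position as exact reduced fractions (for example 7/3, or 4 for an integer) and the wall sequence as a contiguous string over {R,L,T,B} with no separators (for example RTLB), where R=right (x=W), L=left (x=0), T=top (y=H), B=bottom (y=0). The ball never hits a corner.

Final position: (3,0)
Wall sequence: TLB

1. t=1 → T at (1,12); v=(-1,-3)
2. t=1 → L at (0,9); v=(1,-3)
3. t=3 → B at (3,0); v=(1,3)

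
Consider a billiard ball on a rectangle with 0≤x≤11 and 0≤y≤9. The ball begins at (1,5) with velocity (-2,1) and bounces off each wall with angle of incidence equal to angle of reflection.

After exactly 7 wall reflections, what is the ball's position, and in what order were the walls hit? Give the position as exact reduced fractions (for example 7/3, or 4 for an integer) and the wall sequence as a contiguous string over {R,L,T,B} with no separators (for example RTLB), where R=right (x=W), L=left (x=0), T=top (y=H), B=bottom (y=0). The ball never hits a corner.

Final position: (1,9)
Wall sequence: LTRLBRT

1. t=1/2 → L at (0,11/2); v=(2,1)
2. t=7/2 → T at (7,9); v=(2,-1)
3. t=2 → R at (11,7); v=(-2,-1)
4. t=11/2 → L at (0,3/2); v=(2,-1)
5. t=3/2 → B at (3,0); v=(2,1)
6. t=4 → R at (11,4); v=(-2,1)
7. t=5 → T at (1,9); v=(-2,-1)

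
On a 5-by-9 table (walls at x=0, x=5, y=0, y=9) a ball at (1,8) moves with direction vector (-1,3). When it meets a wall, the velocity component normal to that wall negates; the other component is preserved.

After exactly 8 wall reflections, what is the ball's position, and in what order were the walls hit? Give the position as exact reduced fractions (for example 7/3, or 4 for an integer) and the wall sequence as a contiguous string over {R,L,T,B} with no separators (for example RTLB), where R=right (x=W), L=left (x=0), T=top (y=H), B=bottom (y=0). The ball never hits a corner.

Final position: (4/3,9)
Wall sequence: TLBRTBLT

1. t=1/3 → T at (2/3,9); v=(-1,-3)
2. t=2/3 → L at (0,7); v=(1,-3)
3. t=7/3 → B at (7/3,0); v=(1,3)
4. t=8/3 → R at (5,8); v=(-1,3)
5. t=1/3 → T at (14/3,9); v=(-1,-3)
6. t=3 → B at (5/3,0); v=(-1,3)
7. t=5/3 → L at (0,5); v=(1,3)
8. t=4/3 → T at (4/3,9); v=(1,-3)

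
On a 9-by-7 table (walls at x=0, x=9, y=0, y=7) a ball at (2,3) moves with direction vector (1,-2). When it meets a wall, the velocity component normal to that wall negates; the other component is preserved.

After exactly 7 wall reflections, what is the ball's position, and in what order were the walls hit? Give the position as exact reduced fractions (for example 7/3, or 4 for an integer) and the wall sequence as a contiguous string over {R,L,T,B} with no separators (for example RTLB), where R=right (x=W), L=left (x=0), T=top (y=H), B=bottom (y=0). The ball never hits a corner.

1. t=3/2 → B at (7/2,0); v=(1,2)
2. t=7/2 → T at (7,7); v=(1,-2)
3. t=2 → R at (9,3); v=(-1,-2)
4. t=3/2 → B at (15/2,0); v=(-1,2)
5. t=7/2 → T at (4,7); v=(-1,-2)
6. t=7/2 → B at (1/2,0); v=(-1,2)
7. t=1/2 → L at (0,1); v=(1,2)

Final position: (0,1)
Wall sequence: BTRBTBL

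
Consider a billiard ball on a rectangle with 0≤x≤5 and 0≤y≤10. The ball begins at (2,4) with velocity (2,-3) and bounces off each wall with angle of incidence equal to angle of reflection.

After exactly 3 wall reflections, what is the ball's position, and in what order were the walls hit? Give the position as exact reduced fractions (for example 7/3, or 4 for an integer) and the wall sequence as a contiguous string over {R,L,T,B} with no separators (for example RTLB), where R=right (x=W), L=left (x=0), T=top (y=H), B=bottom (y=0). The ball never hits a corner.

1. t=4/3 → B at (14/3,0); v=(2,3)
2. t=1/6 → R at (5,1/2); v=(-2,3)
3. t=5/2 → L at (0,8); v=(2,3)

Final position: (0,8)
Wall sequence: BRL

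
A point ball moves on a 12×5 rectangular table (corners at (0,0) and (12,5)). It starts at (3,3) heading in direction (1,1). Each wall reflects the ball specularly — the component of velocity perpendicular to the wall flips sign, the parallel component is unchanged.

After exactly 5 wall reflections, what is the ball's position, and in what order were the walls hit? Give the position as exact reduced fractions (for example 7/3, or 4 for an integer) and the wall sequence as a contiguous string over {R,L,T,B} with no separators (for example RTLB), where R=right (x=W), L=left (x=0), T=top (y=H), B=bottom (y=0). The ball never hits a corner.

Final position: (4,0)
Wall sequence: TBRTB

1. t=2 → T at (5,5); v=(1,-1)
2. t=5 → B at (10,0); v=(1,1)
3. t=2 → R at (12,2); v=(-1,1)
4. t=3 → T at (9,5); v=(-1,-1)
5. t=5 → B at (4,0); v=(-1,1)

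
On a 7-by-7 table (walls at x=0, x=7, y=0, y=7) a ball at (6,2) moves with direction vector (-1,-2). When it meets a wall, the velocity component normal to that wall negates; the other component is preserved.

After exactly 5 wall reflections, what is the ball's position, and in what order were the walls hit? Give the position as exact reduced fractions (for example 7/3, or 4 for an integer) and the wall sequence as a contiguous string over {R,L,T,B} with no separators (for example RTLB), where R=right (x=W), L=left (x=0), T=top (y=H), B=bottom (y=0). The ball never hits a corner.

Final position: (11/2,7)
Wall sequence: BTLBT

1. t=1 → B at (5,0); v=(-1,2)
2. t=7/2 → T at (3/2,7); v=(-1,-2)
3. t=3/2 → L at (0,4); v=(1,-2)
4. t=2 → B at (2,0); v=(1,2)
5. t=7/2 → T at (11/2,7); v=(1,-2)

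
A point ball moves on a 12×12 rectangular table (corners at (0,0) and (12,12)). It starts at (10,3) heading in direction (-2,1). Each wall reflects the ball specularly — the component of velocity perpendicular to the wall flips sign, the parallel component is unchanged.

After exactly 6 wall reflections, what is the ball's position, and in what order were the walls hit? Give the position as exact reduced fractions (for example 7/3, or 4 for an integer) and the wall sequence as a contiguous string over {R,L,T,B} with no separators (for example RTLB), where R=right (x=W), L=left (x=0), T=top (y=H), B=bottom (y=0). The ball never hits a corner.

1. t=5 → L at (0,8); v=(2,1)
2. t=4 → T at (8,12); v=(2,-1)
3. t=2 → R at (12,10); v=(-2,-1)
4. t=6 → L at (0,4); v=(2,-1)
5. t=4 → B at (8,0); v=(2,1)
6. t=2 → R at (12,2); v=(-2,1)

Final position: (12,2)
Wall sequence: LTRLBR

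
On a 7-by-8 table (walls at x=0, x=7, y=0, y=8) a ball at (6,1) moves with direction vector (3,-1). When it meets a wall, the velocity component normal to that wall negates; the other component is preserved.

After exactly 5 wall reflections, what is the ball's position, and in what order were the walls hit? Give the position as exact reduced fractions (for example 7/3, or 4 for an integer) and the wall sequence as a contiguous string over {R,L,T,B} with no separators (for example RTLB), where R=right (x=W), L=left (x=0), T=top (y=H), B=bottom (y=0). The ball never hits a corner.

1. t=1/3 → R at (7,2/3); v=(-3,-1)
2. t=2/3 → B at (5,0); v=(-3,1)
3. t=5/3 → L at (0,5/3); v=(3,1)
4. t=7/3 → R at (7,4); v=(-3,1)
5. t=7/3 → L at (0,19/3); v=(3,1)

Final position: (0,19/3)
Wall sequence: RBLRL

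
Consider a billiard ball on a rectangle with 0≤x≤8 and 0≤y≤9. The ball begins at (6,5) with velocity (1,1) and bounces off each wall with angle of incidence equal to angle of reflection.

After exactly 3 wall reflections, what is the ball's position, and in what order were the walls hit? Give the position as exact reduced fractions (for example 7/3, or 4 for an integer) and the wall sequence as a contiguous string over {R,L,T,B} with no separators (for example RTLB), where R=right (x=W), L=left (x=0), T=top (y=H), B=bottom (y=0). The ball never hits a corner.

1. t=2 → R at (8,7); v=(-1,1)
2. t=2 → T at (6,9); v=(-1,-1)
3. t=6 → L at (0,3); v=(1,-1)

Final position: (0,3)
Wall sequence: RTL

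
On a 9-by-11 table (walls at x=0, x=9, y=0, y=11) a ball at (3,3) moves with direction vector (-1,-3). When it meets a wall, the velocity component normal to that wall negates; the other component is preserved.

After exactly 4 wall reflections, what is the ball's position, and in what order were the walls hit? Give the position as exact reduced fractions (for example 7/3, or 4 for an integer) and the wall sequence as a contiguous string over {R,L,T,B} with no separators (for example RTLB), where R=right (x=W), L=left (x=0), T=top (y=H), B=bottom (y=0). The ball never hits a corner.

Final position: (16/3,0)
Wall sequence: BLTB

1. t=1 → B at (2,0); v=(-1,3)
2. t=2 → L at (0,6); v=(1,3)
3. t=5/3 → T at (5/3,11); v=(1,-3)
4. t=11/3 → B at (16/3,0); v=(1,3)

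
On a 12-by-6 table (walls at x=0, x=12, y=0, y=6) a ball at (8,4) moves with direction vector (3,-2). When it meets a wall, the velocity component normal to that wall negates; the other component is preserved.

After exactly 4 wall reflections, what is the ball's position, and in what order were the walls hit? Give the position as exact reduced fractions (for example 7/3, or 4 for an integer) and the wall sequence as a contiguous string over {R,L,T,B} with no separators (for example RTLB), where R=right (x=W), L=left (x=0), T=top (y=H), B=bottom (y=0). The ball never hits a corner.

Final position: (0,16/3)
Wall sequence: RBTL

1. t=4/3 → R at (12,4/3); v=(-3,-2)
2. t=2/3 → B at (10,0); v=(-3,2)
3. t=3 → T at (1,6); v=(-3,-2)
4. t=1/3 → L at (0,16/3); v=(3,-2)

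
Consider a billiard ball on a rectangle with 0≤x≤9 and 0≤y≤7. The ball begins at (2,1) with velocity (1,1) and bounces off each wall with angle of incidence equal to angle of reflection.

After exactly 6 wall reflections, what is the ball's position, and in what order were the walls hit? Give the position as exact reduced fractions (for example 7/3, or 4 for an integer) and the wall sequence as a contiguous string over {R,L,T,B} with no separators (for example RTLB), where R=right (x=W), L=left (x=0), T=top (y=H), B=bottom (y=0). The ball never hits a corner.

1. t=6 → T at (8,7); v=(1,-1)
2. t=1 → R at (9,6); v=(-1,-1)
3. t=6 → B at (3,0); v=(-1,1)
4. t=3 → L at (0,3); v=(1,1)
5. t=4 → T at (4,7); v=(1,-1)
6. t=5 → R at (9,2); v=(-1,-1)

Final position: (9,2)
Wall sequence: TRBLTR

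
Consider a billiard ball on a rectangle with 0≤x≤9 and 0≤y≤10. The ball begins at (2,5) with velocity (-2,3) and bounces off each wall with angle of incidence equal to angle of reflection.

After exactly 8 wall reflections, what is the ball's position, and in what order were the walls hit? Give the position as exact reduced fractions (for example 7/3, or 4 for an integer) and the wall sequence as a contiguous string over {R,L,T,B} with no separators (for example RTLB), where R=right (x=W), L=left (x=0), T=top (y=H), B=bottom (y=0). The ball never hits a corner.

Final position: (9,17/2)
Wall sequence: LTBRTLBR

1. t=1 → L at (0,8); v=(2,3)
2. t=2/3 → T at (4/3,10); v=(2,-3)
3. t=10/3 → B at (8,0); v=(2,3)
4. t=1/2 → R at (9,3/2); v=(-2,3)
5. t=17/6 → T at (10/3,10); v=(-2,-3)
6. t=5/3 → L at (0,5); v=(2,-3)
7. t=5/3 → B at (10/3,0); v=(2,3)
8. t=17/6 → R at (9,17/2); v=(-2,3)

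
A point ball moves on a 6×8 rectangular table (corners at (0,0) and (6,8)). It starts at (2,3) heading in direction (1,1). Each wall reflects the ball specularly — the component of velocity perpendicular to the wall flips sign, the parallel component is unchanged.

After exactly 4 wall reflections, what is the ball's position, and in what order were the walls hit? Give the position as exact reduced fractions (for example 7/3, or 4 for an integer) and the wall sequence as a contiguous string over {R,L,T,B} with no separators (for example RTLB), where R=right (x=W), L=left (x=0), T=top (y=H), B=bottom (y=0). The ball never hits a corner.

1. t=4 → R at (6,7); v=(-1,1)
2. t=1 → T at (5,8); v=(-1,-1)
3. t=5 → L at (0,3); v=(1,-1)
4. t=3 → B at (3,0); v=(1,1)

Final position: (3,0)
Wall sequence: RTLB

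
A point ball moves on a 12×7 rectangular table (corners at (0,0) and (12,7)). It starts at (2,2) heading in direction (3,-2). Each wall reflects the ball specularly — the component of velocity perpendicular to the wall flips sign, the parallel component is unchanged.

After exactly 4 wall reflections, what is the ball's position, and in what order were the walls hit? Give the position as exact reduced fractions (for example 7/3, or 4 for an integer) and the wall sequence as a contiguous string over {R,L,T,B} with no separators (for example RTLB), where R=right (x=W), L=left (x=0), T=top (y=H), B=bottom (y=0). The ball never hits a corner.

1. t=1 → B at (5,0); v=(3,2)
2. t=7/3 → R at (12,14/3); v=(-3,2)
3. t=7/6 → T at (17/2,7); v=(-3,-2)
4. t=17/6 → L at (0,4/3); v=(3,-2)

Final position: (0,4/3)
Wall sequence: BRTL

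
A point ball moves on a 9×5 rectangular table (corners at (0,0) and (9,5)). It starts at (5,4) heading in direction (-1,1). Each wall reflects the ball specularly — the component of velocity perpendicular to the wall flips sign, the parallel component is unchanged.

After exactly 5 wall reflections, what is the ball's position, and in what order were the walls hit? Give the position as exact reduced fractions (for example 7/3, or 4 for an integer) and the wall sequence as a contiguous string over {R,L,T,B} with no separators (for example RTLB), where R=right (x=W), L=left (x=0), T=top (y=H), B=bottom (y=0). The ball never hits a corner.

Final position: (9,2)
Wall sequence: TLBTR

1. t=1 → T at (4,5); v=(-1,-1)
2. t=4 → L at (0,1); v=(1,-1)
3. t=1 → B at (1,0); v=(1,1)
4. t=5 → T at (6,5); v=(1,-1)
5. t=3 → R at (9,2); v=(-1,-1)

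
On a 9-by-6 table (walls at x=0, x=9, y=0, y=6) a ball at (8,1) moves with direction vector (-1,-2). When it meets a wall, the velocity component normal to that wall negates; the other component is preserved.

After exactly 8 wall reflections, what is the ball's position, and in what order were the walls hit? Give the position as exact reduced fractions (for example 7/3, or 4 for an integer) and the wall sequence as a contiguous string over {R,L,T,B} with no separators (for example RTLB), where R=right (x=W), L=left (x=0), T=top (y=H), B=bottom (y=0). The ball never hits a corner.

1. t=1/2 → B at (15/2,0); v=(-1,2)
2. t=3 → T at (9/2,6); v=(-1,-2)
3. t=3 → B at (3/2,0); v=(-1,2)
4. t=3/2 → L at (0,3); v=(1,2)
5. t=3/2 → T at (3/2,6); v=(1,-2)
6. t=3 → B at (9/2,0); v=(1,2)
7. t=3 → T at (15/2,6); v=(1,-2)
8. t=3/2 → R at (9,3); v=(-1,-2)

Final position: (9,3)
Wall sequence: BTBLTBTR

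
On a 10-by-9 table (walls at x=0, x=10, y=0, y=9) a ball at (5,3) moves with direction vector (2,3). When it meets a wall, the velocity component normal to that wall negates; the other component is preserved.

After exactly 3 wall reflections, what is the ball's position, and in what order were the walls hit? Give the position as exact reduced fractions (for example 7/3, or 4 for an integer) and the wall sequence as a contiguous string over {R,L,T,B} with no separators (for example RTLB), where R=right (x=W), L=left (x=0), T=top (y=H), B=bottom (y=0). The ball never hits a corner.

1. t=2 → T at (9,9); v=(2,-3)
2. t=1/2 → R at (10,15/2); v=(-2,-3)
3. t=5/2 → B at (5,0); v=(-2,3)

Final position: (5,0)
Wall sequence: TRB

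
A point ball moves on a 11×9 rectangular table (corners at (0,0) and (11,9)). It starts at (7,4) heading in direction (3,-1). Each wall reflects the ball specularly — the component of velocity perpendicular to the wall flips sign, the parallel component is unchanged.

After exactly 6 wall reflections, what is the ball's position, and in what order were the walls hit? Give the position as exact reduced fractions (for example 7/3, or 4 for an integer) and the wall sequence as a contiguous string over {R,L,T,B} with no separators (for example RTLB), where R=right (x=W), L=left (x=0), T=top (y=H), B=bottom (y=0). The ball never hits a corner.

1. t=4/3 → R at (11,8/3); v=(-3,-1)
2. t=8/3 → B at (3,0); v=(-3,1)
3. t=1 → L at (0,1); v=(3,1)
4. t=11/3 → R at (11,14/3); v=(-3,1)
5. t=11/3 → L at (0,25/3); v=(3,1)
6. t=2/3 → T at (2,9); v=(3,-1)

Final position: (2,9)
Wall sequence: RBLRLT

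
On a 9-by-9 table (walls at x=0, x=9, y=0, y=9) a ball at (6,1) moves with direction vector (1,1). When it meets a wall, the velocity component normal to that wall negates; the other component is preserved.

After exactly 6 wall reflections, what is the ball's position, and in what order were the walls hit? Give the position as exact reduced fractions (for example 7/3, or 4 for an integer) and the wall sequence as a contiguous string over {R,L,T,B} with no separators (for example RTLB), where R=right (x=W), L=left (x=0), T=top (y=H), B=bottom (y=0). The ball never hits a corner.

Final position: (4,9)
Wall sequence: RTLBRT

1. t=3 → R at (9,4); v=(-1,1)
2. t=5 → T at (4,9); v=(-1,-1)
3. t=4 → L at (0,5); v=(1,-1)
4. t=5 → B at (5,0); v=(1,1)
5. t=4 → R at (9,4); v=(-1,1)
6. t=5 → T at (4,9); v=(-1,-1)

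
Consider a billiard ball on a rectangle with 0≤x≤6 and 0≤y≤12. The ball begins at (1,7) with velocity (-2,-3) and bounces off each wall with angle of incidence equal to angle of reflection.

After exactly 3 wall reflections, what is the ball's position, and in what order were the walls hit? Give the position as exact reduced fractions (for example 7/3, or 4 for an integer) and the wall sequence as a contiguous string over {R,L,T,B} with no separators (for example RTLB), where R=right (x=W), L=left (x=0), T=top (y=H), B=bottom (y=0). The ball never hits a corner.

Final position: (6,7/2)
Wall sequence: LBR

1. t=1/2 → L at (0,11/2); v=(2,-3)
2. t=11/6 → B at (11/3,0); v=(2,3)
3. t=7/6 → R at (6,7/2); v=(-2,3)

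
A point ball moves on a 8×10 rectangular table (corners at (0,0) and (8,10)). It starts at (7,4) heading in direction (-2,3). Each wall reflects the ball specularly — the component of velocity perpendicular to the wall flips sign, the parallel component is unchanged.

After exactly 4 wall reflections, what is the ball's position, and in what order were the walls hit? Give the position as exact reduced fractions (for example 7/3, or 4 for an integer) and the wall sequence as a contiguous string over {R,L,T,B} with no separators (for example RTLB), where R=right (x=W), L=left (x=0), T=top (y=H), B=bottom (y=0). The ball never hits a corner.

1. t=2 → T at (3,10); v=(-2,-3)
2. t=3/2 → L at (0,11/2); v=(2,-3)
3. t=11/6 → B at (11/3,0); v=(2,3)
4. t=13/6 → R at (8,13/2); v=(-2,3)

Final position: (8,13/2)
Wall sequence: TLBR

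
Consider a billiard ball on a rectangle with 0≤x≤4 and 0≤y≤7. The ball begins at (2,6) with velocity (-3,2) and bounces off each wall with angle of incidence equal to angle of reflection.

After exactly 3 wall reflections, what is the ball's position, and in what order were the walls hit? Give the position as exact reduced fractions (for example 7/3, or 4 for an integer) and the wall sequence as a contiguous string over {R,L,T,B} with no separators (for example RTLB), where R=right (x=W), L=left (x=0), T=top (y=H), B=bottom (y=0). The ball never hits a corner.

1. t=1/2 → T at (1/2,7); v=(-3,-2)
2. t=1/6 → L at (0,20/3); v=(3,-2)
3. t=4/3 → R at (4,4); v=(-3,-2)

Final position: (4,4)
Wall sequence: TLR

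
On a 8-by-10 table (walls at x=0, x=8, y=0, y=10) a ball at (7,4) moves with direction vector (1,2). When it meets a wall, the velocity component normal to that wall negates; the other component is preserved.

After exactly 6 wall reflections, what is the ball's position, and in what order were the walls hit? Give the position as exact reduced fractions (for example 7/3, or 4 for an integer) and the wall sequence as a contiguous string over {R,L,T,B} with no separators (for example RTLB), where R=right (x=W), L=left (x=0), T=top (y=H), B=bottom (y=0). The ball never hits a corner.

1. t=1 → R at (8,6); v=(-1,2)
2. t=2 → T at (6,10); v=(-1,-2)
3. t=5 → B at (1,0); v=(-1,2)
4. t=1 → L at (0,2); v=(1,2)
5. t=4 → T at (4,10); v=(1,-2)
6. t=4 → R at (8,2); v=(-1,-2)

Final position: (8,2)
Wall sequence: RTBLTR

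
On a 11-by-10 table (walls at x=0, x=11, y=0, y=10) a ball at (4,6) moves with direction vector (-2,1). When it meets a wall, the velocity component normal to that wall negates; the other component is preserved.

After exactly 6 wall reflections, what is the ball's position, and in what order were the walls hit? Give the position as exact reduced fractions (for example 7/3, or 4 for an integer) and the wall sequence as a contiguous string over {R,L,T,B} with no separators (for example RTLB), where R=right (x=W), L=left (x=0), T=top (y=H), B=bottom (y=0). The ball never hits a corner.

1. t=2 → L at (0,8); v=(2,1)
2. t=2 → T at (4,10); v=(2,-1)
3. t=7/2 → R at (11,13/2); v=(-2,-1)
4. t=11/2 → L at (0,1); v=(2,-1)
5. t=1 → B at (2,0); v=(2,1)
6. t=9/2 → R at (11,9/2); v=(-2,1)

Final position: (11,9/2)
Wall sequence: LTRLBR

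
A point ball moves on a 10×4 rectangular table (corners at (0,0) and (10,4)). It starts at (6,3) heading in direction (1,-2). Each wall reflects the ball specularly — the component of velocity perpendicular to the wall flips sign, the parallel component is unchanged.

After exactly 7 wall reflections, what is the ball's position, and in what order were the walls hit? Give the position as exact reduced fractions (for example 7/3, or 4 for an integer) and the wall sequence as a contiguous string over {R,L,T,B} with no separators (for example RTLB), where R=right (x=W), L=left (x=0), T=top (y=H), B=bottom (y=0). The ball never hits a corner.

Final position: (5/2,4)
Wall sequence: BTRBTBT

1. t=3/2 → B at (15/2,0); v=(1,2)
2. t=2 → T at (19/2,4); v=(1,-2)
3. t=1/2 → R at (10,3); v=(-1,-2)
4. t=3/2 → B at (17/2,0); v=(-1,2)
5. t=2 → T at (13/2,4); v=(-1,-2)
6. t=2 → B at (9/2,0); v=(-1,2)
7. t=2 → T at (5/2,4); v=(-1,-2)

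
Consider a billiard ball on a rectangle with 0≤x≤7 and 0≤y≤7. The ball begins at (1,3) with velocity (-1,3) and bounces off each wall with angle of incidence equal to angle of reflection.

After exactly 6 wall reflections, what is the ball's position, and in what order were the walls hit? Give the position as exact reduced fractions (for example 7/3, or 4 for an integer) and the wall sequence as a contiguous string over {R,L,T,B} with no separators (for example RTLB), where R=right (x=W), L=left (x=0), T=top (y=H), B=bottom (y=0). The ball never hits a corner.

1. t=1 → L at (0,6); v=(1,3)
2. t=1/3 → T at (1/3,7); v=(1,-3)
3. t=7/3 → B at (8/3,0); v=(1,3)
4. t=7/3 → T at (5,7); v=(1,-3)
5. t=2 → R at (7,1); v=(-1,-3)
6. t=1/3 → B at (20/3,0); v=(-1,3)

Final position: (20/3,0)
Wall sequence: LTBTRB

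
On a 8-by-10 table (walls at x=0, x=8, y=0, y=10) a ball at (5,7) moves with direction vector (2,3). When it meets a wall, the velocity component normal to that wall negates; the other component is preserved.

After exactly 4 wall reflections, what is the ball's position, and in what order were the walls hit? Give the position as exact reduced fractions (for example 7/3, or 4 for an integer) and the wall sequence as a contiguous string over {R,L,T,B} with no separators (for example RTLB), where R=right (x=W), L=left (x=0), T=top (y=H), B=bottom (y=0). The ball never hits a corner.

1. t=1 → T at (7,10); v=(2,-3)
2. t=1/2 → R at (8,17/2); v=(-2,-3)
3. t=17/6 → B at (7/3,0); v=(-2,3)
4. t=7/6 → L at (0,7/2); v=(2,3)

Final position: (0,7/2)
Wall sequence: TRBL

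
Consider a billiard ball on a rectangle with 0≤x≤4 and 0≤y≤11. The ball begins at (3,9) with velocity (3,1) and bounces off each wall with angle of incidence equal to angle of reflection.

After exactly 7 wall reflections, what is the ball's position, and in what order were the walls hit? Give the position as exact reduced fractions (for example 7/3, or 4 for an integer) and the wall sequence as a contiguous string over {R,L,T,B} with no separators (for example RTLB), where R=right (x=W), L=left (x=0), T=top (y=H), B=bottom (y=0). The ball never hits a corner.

Final position: (0,6)
Wall sequence: RLTRLRL

1. t=1/3 → R at (4,28/3); v=(-3,1)
2. t=4/3 → L at (0,32/3); v=(3,1)
3. t=1/3 → T at (1,11); v=(3,-1)
4. t=1 → R at (4,10); v=(-3,-1)
5. t=4/3 → L at (0,26/3); v=(3,-1)
6. t=4/3 → R at (4,22/3); v=(-3,-1)
7. t=4/3 → L at (0,6); v=(3,-1)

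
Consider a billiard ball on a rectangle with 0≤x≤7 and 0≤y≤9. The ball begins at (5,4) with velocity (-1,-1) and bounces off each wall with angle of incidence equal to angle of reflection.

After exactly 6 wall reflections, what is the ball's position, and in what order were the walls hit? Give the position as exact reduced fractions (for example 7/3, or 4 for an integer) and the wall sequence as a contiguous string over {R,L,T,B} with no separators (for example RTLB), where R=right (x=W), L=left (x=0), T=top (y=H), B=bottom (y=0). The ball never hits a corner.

1. t=4 → B at (1,0); v=(-1,1)
2. t=1 → L at (0,1); v=(1,1)
3. t=7 → R at (7,8); v=(-1,1)
4. t=1 → T at (6,9); v=(-1,-1)
5. t=6 → L at (0,3); v=(1,-1)
6. t=3 → B at (3,0); v=(1,1)

Final position: (3,0)
Wall sequence: BLRTLB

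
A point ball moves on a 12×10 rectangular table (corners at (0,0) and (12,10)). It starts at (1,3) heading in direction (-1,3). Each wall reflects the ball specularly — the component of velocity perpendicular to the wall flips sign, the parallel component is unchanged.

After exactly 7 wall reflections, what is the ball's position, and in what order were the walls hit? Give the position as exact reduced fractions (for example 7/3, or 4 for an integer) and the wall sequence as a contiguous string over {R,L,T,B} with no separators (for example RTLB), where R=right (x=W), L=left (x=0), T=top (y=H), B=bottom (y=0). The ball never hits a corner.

Final position: (28/3,10)
Wall sequence: LTBTBRT

1. t=1 → L at (0,6); v=(1,3)
2. t=4/3 → T at (4/3,10); v=(1,-3)
3. t=10/3 → B at (14/3,0); v=(1,3)
4. t=10/3 → T at (8,10); v=(1,-3)
5. t=10/3 → B at (34/3,0); v=(1,3)
6. t=2/3 → R at (12,2); v=(-1,3)
7. t=8/3 → T at (28/3,10); v=(-1,-3)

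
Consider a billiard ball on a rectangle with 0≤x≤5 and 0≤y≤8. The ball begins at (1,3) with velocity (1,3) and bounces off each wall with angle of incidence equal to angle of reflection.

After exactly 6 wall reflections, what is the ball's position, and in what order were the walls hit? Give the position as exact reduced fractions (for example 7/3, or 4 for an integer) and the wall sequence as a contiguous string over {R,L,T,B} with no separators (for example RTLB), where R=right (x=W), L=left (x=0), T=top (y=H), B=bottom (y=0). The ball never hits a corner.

1. t=5/3 → T at (8/3,8); v=(1,-3)
2. t=7/3 → R at (5,1); v=(-1,-3)
3. t=1/3 → B at (14/3,0); v=(-1,3)
4. t=8/3 → T at (2,8); v=(-1,-3)
5. t=2 → L at (0,2); v=(1,-3)
6. t=2/3 → B at (2/3,0); v=(1,3)

Final position: (2/3,0)
Wall sequence: TRBTLB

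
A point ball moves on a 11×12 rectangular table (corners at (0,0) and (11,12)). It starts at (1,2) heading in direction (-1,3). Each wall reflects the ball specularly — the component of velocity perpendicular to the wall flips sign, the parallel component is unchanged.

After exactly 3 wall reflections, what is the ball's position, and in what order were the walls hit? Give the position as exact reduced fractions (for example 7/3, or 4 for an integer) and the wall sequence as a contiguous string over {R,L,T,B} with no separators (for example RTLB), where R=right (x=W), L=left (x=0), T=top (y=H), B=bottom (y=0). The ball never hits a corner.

Final position: (19/3,0)
Wall sequence: LTB

1. t=1 → L at (0,5); v=(1,3)
2. t=7/3 → T at (7/3,12); v=(1,-3)
3. t=4 → B at (19/3,0); v=(1,3)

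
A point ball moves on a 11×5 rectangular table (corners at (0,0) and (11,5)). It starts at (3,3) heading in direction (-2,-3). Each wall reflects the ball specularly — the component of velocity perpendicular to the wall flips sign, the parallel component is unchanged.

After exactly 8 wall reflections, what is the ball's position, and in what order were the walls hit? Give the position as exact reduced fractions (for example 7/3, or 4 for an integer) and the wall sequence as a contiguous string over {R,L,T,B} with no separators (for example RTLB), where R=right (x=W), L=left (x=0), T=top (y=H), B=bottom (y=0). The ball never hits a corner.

Final position: (19/3,5)
Wall sequence: BLTBTRBT

1. t=1 → B at (1,0); v=(-2,3)
2. t=1/2 → L at (0,3/2); v=(2,3)
3. t=7/6 → T at (7/3,5); v=(2,-3)
4. t=5/3 → B at (17/3,0); v=(2,3)
5. t=5/3 → T at (9,5); v=(2,-3)
6. t=1 → R at (11,2); v=(-2,-3)
7. t=2/3 → B at (29/3,0); v=(-2,3)
8. t=5/3 → T at (19/3,5); v=(-2,-3)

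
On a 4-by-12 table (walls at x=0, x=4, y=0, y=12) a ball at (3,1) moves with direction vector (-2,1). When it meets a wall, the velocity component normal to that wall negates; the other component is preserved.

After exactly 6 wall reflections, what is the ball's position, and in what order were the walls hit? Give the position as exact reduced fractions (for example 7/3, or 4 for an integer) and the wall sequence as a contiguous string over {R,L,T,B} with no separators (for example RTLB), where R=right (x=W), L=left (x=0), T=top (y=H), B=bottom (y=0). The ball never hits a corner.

Final position: (3,12)
Wall sequence: LRLRLT

1. t=3/2 → L at (0,5/2); v=(2,1)
2. t=2 → R at (4,9/2); v=(-2,1)
3. t=2 → L at (0,13/2); v=(2,1)
4. t=2 → R at (4,17/2); v=(-2,1)
5. t=2 → L at (0,21/2); v=(2,1)
6. t=3/2 → T at (3,12); v=(2,-1)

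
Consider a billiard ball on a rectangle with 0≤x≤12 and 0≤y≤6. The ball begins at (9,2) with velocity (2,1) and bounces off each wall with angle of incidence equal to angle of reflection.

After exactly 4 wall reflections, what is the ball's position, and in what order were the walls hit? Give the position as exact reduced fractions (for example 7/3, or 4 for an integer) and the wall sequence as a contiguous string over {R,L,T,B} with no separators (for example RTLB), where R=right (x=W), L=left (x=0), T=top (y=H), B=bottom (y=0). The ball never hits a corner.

1. t=3/2 → R at (12,7/2); v=(-2,1)
2. t=5/2 → T at (7,6); v=(-2,-1)
3. t=7/2 → L at (0,5/2); v=(2,-1)
4. t=5/2 → B at (5,0); v=(2,1)

Final position: (5,0)
Wall sequence: RTLB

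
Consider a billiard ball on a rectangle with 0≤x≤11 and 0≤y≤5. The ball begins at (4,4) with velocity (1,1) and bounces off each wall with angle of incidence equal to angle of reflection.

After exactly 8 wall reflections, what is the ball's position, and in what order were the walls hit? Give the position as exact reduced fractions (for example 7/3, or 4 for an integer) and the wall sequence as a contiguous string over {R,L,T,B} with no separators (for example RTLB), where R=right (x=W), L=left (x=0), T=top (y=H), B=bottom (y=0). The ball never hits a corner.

Final position: (8,0)
Wall sequence: TBRTBLTB

1. t=1 → T at (5,5); v=(1,-1)
2. t=5 → B at (10,0); v=(1,1)
3. t=1 → R at (11,1); v=(-1,1)
4. t=4 → T at (7,5); v=(-1,-1)
5. t=5 → B at (2,0); v=(-1,1)
6. t=2 → L at (0,2); v=(1,1)
7. t=3 → T at (3,5); v=(1,-1)
8. t=5 → B at (8,0); v=(1,1)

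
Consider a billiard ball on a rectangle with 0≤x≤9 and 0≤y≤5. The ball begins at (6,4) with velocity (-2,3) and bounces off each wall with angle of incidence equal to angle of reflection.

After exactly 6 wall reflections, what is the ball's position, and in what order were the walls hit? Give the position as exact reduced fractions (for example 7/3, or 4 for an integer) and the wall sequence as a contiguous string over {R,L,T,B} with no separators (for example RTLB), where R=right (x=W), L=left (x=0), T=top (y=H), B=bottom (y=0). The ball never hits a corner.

Final position: (8,5)
Wall sequence: TBLTBT

1. t=1/3 → T at (16/3,5); v=(-2,-3)
2. t=5/3 → B at (2,0); v=(-2,3)
3. t=1 → L at (0,3); v=(2,3)
4. t=2/3 → T at (4/3,5); v=(2,-3)
5. t=5/3 → B at (14/3,0); v=(2,3)
6. t=5/3 → T at (8,5); v=(2,-3)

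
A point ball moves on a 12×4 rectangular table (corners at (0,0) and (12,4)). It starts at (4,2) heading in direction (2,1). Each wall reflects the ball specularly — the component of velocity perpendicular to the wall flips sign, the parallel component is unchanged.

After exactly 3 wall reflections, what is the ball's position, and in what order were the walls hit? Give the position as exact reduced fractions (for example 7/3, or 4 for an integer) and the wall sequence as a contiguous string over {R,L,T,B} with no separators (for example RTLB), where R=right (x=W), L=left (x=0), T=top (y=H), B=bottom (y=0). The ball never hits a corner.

Final position: (8,0)
Wall sequence: TRB

1. t=2 → T at (8,4); v=(2,-1)
2. t=2 → R at (12,2); v=(-2,-1)
3. t=2 → B at (8,0); v=(-2,1)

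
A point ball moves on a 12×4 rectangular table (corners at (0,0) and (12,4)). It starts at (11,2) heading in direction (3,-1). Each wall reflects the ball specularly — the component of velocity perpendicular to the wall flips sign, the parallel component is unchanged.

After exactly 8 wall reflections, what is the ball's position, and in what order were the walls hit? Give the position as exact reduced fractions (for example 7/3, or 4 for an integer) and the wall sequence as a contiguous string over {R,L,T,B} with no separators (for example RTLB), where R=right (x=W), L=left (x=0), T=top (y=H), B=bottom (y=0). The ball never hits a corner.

Final position: (5,4)
Wall sequence: RBLTRBLT

1. t=1/3 → R at (12,5/3); v=(-3,-1)
2. t=5/3 → B at (7,0); v=(-3,1)
3. t=7/3 → L at (0,7/3); v=(3,1)
4. t=5/3 → T at (5,4); v=(3,-1)
5. t=7/3 → R at (12,5/3); v=(-3,-1)
6. t=5/3 → B at (7,0); v=(-3,1)
7. t=7/3 → L at (0,7/3); v=(3,1)
8. t=5/3 → T at (5,4); v=(3,-1)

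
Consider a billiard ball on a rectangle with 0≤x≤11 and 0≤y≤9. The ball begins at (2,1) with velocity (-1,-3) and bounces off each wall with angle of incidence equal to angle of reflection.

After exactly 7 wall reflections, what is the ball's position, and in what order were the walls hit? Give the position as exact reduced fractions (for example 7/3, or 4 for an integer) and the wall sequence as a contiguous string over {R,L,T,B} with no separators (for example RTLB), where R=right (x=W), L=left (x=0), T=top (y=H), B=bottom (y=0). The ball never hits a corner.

Final position: (11,2)
Wall sequence: BLTBTBR

1. t=1/3 → B at (5/3,0); v=(-1,3)
2. t=5/3 → L at (0,5); v=(1,3)
3. t=4/3 → T at (4/3,9); v=(1,-3)
4. t=3 → B at (13/3,0); v=(1,3)
5. t=3 → T at (22/3,9); v=(1,-3)
6. t=3 → B at (31/3,0); v=(1,3)
7. t=2/3 → R at (11,2); v=(-1,3)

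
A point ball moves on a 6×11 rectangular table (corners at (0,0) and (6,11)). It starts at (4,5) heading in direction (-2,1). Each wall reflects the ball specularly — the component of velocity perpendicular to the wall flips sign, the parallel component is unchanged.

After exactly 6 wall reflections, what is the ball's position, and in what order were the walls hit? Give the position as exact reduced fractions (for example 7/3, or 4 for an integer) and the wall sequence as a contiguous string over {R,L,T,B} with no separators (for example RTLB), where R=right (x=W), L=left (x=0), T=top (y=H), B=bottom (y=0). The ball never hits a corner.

Final position: (0,3)
Wall sequence: LRTLRL

1. t=2 → L at (0,7); v=(2,1)
2. t=3 → R at (6,10); v=(-2,1)
3. t=1 → T at (4,11); v=(-2,-1)
4. t=2 → L at (0,9); v=(2,-1)
5. t=3 → R at (6,6); v=(-2,-1)
6. t=3 → L at (0,3); v=(2,-1)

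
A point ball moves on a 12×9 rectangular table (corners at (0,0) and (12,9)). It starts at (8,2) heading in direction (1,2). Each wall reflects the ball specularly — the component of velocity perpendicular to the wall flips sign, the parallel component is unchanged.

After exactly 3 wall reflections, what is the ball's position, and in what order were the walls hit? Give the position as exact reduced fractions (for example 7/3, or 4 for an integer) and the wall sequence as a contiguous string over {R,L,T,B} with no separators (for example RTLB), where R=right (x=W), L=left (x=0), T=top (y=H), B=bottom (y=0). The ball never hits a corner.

1. t=7/2 → T at (23/2,9); v=(1,-2)
2. t=1/2 → R at (12,8); v=(-1,-2)
3. t=4 → B at (8,0); v=(-1,2)

Final position: (8,0)
Wall sequence: TRB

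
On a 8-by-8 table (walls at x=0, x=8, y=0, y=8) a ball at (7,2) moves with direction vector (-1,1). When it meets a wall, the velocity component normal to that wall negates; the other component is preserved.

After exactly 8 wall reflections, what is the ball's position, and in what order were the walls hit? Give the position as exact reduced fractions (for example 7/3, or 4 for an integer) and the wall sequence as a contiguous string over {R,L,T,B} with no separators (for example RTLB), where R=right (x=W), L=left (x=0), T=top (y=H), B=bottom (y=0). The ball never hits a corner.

Final position: (8,1)
Wall sequence: TLBRTLBR

1. t=6 → T at (1,8); v=(-1,-1)
2. t=1 → L at (0,7); v=(1,-1)
3. t=7 → B at (7,0); v=(1,1)
4. t=1 → R at (8,1); v=(-1,1)
5. t=7 → T at (1,8); v=(-1,-1)
6. t=1 → L at (0,7); v=(1,-1)
7. t=7 → B at (7,0); v=(1,1)
8. t=1 → R at (8,1); v=(-1,1)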